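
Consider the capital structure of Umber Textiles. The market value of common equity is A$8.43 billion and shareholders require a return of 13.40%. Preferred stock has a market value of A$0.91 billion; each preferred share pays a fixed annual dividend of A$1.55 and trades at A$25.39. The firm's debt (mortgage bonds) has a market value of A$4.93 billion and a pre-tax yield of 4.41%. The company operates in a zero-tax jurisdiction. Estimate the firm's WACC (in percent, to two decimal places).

Cost of preferred: Rp = 1.55 / 25.39 = 6.1048%.
Total capital V = 8.43 + 0.91 + 4.93 = 14.27.
Equity: weight = 8.43/14.27 = 0.5907; cost = 13.4%.
Preferred: weight = 0.91/14.27 = 0.0638; cost = 6.1048%.
Mortgage bonds: weight = 4.93/14.27 = 0.3455; after-tax cost = 4.41% × (1 − 0%) = 4.4100%.
WACC = 0.5907 × 13.4000% + 0.0638 × 6.1048% + 0.3455 × 4.4100% = 9.8289%.

9.83%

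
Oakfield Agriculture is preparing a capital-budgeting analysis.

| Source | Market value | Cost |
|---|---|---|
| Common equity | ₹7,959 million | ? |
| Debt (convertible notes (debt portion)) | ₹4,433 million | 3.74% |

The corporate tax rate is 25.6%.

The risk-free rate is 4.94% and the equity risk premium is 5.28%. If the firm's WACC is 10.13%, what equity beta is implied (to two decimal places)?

Total capital V = 7959 + 4433 = 12392.
Equity weight = 7959/12392 = 0.6423.
Convertible notes (debt portion) weight = 4433/12392 = 0.3577.
Debt contribution = 0.3577 × 3.74% × (1 − 25.6%) = 0.9954%.
Required equity contribution = 10.13% − 0.9954% = 9.1346%  ⇒  Re = 14.2224%.
CAPM: 14.2224% = 4.94% + β × 5.28%  ⇒  β = 1.7580.

1.76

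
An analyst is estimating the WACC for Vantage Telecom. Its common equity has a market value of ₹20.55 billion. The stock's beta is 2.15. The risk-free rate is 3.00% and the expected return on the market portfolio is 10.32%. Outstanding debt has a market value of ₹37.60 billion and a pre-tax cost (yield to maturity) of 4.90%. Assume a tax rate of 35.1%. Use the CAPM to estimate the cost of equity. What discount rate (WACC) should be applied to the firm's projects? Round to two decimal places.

8.68%

Market risk premium = 10.32% − 3.0% = 7.32%.
Cost of equity via CAPM: Re = 3.0% + 2.15 × 7.32% = 18.7380%.
Total capital V = 20.55 + 37.6 = 58.15.
Equity: weight = 20.55/58.15 = 0.3534; cost = 18.738%.
Debt: weight = 37.6/58.15 = 0.6466; after-tax cost = 4.9% × (1 − 35.1%) = 3.1801%.
WACC = 0.3534 × 18.7380% + 0.6466 × 3.1801% = 8.6782%.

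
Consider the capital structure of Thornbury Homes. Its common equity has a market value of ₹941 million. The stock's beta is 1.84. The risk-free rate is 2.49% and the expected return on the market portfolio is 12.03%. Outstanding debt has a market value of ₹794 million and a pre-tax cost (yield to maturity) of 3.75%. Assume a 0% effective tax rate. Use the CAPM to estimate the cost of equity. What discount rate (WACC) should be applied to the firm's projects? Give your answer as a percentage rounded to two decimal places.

12.59%

Market risk premium = 12.03% − 2.49% = 9.54%.
Cost of equity via CAPM: Re = 2.49% + 1.84 × 9.54% = 20.0436%.
Total capital V = 941 + 794 = 1735.
Equity: weight = 941/1735 = 0.5424; cost = 20.0436%.
Debt: weight = 794/1735 = 0.4576; after-tax cost = 3.75% × (1 − 0%) = 3.7500%.
WACC = 0.5424 × 20.0436% + 0.4576 × 3.7500% = 12.5870%.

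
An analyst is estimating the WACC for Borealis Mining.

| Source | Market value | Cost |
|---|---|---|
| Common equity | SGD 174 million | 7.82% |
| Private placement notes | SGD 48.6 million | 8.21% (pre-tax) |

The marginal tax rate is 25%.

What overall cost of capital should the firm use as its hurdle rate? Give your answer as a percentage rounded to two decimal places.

7.46%

Total capital V = 174 + 48.6 = 222.6.
Equity: weight = 174/222.6 = 0.7817; cost = 7.82%.
Private placement notes: weight = 48.6/222.6 = 0.2183; after-tax cost = 8.21% × (1 − 25%) = 6.1575%.
WACC = 0.7817 × 7.8200% + 0.2183 × 6.1575% = 7.4570%.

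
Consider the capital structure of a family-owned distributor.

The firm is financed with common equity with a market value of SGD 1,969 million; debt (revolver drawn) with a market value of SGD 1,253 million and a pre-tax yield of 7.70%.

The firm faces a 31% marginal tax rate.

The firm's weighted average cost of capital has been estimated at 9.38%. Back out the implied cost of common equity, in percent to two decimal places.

11.97%

Total capital V = 1969 + 1253 = 3222.
Equity weight = 1969/3222 = 0.6111.
Revolver drawn weight = 1253/3222 = 0.3889.
Debt contribution = 0.3889 × 7.7% × (1 − 31%) = 2.0662%.
Required equity contribution = 9.38% − 2.0662% = 7.3138%.
Re = 7.3138% / 0.6111 = 11.9681%.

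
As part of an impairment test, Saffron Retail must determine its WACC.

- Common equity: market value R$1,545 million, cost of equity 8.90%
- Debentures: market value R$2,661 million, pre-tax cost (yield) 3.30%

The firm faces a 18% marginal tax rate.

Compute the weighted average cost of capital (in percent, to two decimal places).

Total capital V = 1545 + 2661 = 4206.
Equity: weight = 1545/4206 = 0.3673; cost = 8.9%.
Debentures: weight = 2661/4206 = 0.6327; after-tax cost = 3.3% × (1 − 18%) = 2.7060%.
WACC = 0.3673 × 8.9000% + 0.6327 × 2.7060% = 4.9813%.

4.98%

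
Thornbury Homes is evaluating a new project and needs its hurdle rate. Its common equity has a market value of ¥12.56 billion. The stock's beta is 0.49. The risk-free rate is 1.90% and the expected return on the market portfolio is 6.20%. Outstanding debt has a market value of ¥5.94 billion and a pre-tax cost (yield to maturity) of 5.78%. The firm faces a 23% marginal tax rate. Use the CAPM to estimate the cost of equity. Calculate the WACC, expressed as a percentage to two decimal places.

Market risk premium = 6.2% − 1.9% = 4.3%.
Cost of equity via CAPM: Re = 1.9% + 0.49 × 4.3% = 4.0070%.
Total capital V = 12.56 + 5.94 = 18.5.
Equity: weight = 12.56/18.5 = 0.6789; cost = 4.007%.
Debt: weight = 5.94/18.5 = 0.3211; after-tax cost = 5.78% × (1 − 23%) = 4.4506%.
WACC = 0.6789 × 4.0070% + 0.3211 × 4.4506% = 4.1494%.

4.15%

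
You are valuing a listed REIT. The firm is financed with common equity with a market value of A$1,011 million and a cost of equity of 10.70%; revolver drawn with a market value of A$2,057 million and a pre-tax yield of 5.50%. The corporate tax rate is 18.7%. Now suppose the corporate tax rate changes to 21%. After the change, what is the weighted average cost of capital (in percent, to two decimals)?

After the change:
Total capital V = 1011 + 2057 = 3068.
Equity: weight = 1011/3068 = 0.3295; cost = 10.7%.
Revolver drawn: weight = 2057/3068 = 0.6705; after-tax cost = 5.5% × (1 − 21%) = 4.3450%.
WACC = 0.3295 × 10.7000% + 0.6705 × 4.3450% = 6.4392%.

6.44%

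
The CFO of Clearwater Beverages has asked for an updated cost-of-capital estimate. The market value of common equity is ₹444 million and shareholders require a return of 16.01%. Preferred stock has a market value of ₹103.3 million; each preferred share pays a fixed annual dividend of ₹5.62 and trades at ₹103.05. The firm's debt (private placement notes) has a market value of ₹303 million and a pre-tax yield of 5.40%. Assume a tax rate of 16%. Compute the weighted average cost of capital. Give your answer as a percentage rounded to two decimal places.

10.64%

Cost of preferred: Rp = 5.62 / 103.05 = 5.4537%.
Total capital V = 444 + 103.3 + 303 = 850.3.
Equity: weight = 444/850.3 = 0.5222; cost = 16.01%.
Preferred: weight = 103.3/850.3 = 0.1215; cost = 5.4537%.
Private placement notes: weight = 303/850.3 = 0.3563; after-tax cost = 5.4% × (1 − 16%) = 4.5360%.
WACC = 0.5222 × 16.0100% + 0.1215 × 5.4537% + 0.3563 × 4.5360% = 10.6389%.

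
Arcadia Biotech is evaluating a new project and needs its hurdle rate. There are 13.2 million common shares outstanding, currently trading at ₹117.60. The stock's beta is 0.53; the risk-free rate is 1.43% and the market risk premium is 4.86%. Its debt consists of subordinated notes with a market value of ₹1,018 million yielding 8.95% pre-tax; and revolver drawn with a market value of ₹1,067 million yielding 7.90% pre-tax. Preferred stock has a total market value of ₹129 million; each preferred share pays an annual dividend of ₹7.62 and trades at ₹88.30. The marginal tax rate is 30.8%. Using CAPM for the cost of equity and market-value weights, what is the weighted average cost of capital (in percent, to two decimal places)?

Cost of equity via CAPM: Re = 1.43% + 0.53 × 4.86% = 4.0058%.
Cost of preferred: Rp = 7.62 / 88.3 = 8.6297%.
Market value of equity E = 117.6 × 13.2m = 1552.32m.
Total capital V = 1552.32 + 129 + 1018 + 1067 = 3766.32.
Equity: weight = 1552.32/3766.32 = 0.4122; cost = 4.0058%.
Preferred: weight = 129/3766.32 = 0.0343; cost = 8.6297%.
Subordinated notes: weight = 1018/3766.32 = 0.2703; after-tax cost = 8.95% × (1 − 30.8%) = 6.1934%.
Revolver drawn: weight = 1067/3766.32 = 0.2833; after-tax cost = 7.9% × (1 − 30.8%) = 5.4668%.
WACC = 0.4122 × 4.0058% + 0.0343 × 8.6297% + 0.2703 × 6.1934% + 0.2833 × 5.4668% = 5.1694%.

5.17%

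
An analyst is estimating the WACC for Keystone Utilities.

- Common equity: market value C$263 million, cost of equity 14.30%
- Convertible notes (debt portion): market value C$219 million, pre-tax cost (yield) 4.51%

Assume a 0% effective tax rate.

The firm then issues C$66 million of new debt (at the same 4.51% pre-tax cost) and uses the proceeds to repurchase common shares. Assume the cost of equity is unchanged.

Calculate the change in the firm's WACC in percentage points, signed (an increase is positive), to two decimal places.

Current WACC:
Total capital V = 263 + 219 = 482.
Equity: weight = 263/482 = 0.5456; cost = 14.3%.
Convertible notes (debt portion): weight = 219/482 = 0.4544; after-tax cost = 4.51% × (1 − 0%) = 4.5100%.
WACC = 0.5456 × 14.3000% + 0.4544 × 4.5100% = 9.8518%.
After the change:
Total capital V = 197 + 285 = 482.
Equity: weight = 197/482 = 0.4087; cost = 14.3%.
Convertible notes (debt portion): weight = 285/482 = 0.5913; after-tax cost = 4.51% × (1 − 0%) = 4.5100%.
WACC = 0.4087 × 14.3000% + 0.5913 × 4.5100% = 8.5113%.
Change in WACC = 8.5113% − 9.8518% = -1.3405 pp.

-1.34 pp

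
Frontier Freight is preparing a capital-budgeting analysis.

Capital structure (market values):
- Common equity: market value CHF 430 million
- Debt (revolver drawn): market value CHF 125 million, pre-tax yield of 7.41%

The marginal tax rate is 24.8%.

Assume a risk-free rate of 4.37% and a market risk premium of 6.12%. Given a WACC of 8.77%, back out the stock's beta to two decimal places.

Total capital V = 430 + 125 = 555.
Equity weight = 430/555 = 0.7748.
Revolver drawn weight = 125/555 = 0.2252.
Debt contribution = 0.2252 × 7.41% × (1 − 24.8%) = 1.2550%.
Required equity contribution = 8.77% − 1.2550% = 7.5150%  ⇒  Re = 9.6996%.
CAPM: 9.6996% = 4.37% + β × 6.12%  ⇒  β = 0.8708.

0.87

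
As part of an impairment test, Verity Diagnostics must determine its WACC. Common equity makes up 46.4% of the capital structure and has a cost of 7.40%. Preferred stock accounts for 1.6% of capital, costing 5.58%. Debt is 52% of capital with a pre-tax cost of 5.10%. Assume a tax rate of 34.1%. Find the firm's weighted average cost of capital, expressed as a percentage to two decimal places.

5.27%

After-tax cost of debt = 5.1% × (1 − 34.1%) = 3.3609%.
WACC = 0.464 × 7.4000% + 0.016 × 5.5800% + 0.520 × 3.3609% = 5.2705%.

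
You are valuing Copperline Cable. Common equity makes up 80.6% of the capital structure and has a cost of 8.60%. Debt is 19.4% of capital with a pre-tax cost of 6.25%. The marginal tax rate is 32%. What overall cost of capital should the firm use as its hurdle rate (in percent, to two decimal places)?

After-tax cost of debt = 6.25% × (1 − 32%) = 4.2500%.
WACC = 0.806 × 8.6000% + 0.194 × 4.2500% = 7.7561%.

7.76%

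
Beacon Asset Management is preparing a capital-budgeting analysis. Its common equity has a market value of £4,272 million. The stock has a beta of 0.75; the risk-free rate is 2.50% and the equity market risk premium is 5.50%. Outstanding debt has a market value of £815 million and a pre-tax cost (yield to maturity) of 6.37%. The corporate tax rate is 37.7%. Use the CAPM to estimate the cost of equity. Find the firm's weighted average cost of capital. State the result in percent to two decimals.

Cost of equity via CAPM: Re = 2.5% + 0.75 × 5.5% = 6.6250%.
Total capital V = 4272 + 815 = 5087.
Equity: weight = 4272/5087 = 0.8398; cost = 6.625%.
Debt: weight = 815/5087 = 0.1602; after-tax cost = 6.37% × (1 − 37.7%) = 3.9685%.
WACC = 0.8398 × 6.6250% + 0.1602 × 3.9685% = 6.1994%.

6.20%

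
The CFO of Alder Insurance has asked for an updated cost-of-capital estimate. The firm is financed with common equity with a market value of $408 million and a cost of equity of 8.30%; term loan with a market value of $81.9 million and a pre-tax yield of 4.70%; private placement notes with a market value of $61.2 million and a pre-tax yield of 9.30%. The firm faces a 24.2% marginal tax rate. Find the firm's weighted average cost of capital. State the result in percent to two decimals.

7.46%

Total capital V = 408 + 81.9 + 61.2 = 551.1.
Equity: weight = 408/551.1 = 0.7403; cost = 8.3%.
Term loan: weight = 81.9/551.1 = 0.1486; after-tax cost = 4.7% × (1 − 24.2%) = 3.5626%.
Private placement notes: weight = 61.2/551.1 = 0.1111; after-tax cost = 9.3% × (1 − 24.2%) = 7.0494%.
WACC = 0.7403 × 8.3000% + 0.1486 × 3.5626% + 0.1111 × 7.0494% = 7.4571%.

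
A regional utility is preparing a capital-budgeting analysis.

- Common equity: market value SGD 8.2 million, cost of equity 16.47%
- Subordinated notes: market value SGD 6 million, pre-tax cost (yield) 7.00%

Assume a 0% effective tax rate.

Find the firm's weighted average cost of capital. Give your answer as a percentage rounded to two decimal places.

Total capital V = 8.2 + 6 = 14.2.
Equity: weight = 8.2/14.2 = 0.5775; cost = 16.47%.
Subordinated notes: weight = 6/14.2 = 0.4225; after-tax cost = 7% × (1 − 0%) = 7.0000%.
WACC = 0.5775 × 16.4700% + 0.4225 × 7.0000% = 12.4686%.

12.47%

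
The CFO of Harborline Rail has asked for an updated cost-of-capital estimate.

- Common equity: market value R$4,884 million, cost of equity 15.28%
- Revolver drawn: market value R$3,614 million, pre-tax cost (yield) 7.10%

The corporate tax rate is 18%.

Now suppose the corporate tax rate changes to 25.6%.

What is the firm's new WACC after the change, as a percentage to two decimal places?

After the change:
Total capital V = 4884 + 3614 = 8498.
Equity: weight = 4884/8498 = 0.5747; cost = 15.28%.
Revolver drawn: weight = 3614/8498 = 0.4253; after-tax cost = 7.1% × (1 − 25.6%) = 5.2824%.
WACC = 0.5747 × 15.2800% + 0.4253 × 5.2824% = 11.0283%.

11.03%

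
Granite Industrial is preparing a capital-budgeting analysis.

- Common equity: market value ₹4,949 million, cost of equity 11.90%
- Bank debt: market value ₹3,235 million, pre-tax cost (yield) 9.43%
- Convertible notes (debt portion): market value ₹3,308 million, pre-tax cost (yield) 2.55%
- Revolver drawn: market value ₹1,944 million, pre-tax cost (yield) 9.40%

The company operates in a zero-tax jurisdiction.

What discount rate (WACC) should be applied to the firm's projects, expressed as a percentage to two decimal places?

8.64%

Total capital V = 4949 + 3235 + 3308 + 1944 = 13436.
Equity: weight = 4949/13436 = 0.3683; cost = 11.9%.
Bank debt: weight = 3235/13436 = 0.2408; after-tax cost = 9.43% × (1 − 0%) = 9.4300%.
Convertible notes (debt portion): weight = 3308/13436 = 0.2462; after-tax cost = 2.55% × (1 − 0%) = 2.5500%.
Revolver drawn: weight = 1944/13436 = 0.1447; after-tax cost = 9.4% × (1 − 0%) = 9.4000%.
WACC = 0.3683 × 11.9000% + 0.2408 × 9.4300% + 0.2462 × 2.5500% + 0.1447 × 9.4000% = 8.6416%.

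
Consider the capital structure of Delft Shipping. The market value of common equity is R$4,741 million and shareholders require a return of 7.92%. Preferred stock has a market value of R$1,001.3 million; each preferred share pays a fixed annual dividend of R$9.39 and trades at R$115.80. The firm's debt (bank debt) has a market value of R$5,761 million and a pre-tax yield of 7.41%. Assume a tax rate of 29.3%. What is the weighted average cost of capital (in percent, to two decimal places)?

Cost of preferred: Rp = 9.39 / 115.8 = 8.1088%.
Total capital V = 4741 + 1001.3 + 5761 = 11503.3.
Equity: weight = 4741/11503.3 = 0.4121; cost = 7.92%.
Preferred: weight = 1001.3/11503.3 = 0.0870; cost = 8.1088%.
Bank debt: weight = 5761/11503.3 = 0.5008; after-tax cost = 7.41% × (1 − 29.3%) = 5.2389%.
WACC = 0.4121 × 7.9200% + 0.0870 × 8.1088% + 0.5008 × 5.2389% = 6.5937%.

6.59%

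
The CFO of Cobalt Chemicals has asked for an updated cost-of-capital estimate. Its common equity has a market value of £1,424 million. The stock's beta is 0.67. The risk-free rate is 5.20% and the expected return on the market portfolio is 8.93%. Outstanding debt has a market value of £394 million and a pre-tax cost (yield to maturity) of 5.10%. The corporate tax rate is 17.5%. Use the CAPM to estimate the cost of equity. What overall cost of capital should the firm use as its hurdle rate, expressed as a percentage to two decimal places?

6.94%

Market risk premium = 8.93% − 5.2% = 3.73%.
Cost of equity via CAPM: Re = 5.2% + 0.67 × 3.73% = 7.6991%.
Total capital V = 1424 + 394 = 1818.
Equity: weight = 1424/1818 = 0.7833; cost = 7.6991%.
Debt: weight = 394/1818 = 0.2167; after-tax cost = 5.1% × (1 − 17.5%) = 4.2075%.
WACC = 0.7833 × 7.6991% + 0.2167 × 4.2075% = 6.9424%.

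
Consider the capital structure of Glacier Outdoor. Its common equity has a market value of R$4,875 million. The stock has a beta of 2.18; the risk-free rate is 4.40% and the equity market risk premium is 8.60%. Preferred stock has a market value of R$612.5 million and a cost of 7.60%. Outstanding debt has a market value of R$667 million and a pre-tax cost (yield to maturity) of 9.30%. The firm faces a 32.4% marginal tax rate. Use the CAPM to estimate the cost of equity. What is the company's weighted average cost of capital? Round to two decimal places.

19.77%

Cost of equity via CAPM: Re = 4.4% + 2.18 × 8.6% = 23.1480%.
Total capital V = 4875 + 612.5 + 667 = 6154.5.
Equity: weight = 4875/6154.5 = 0.7921; cost = 23.148%.
Preferred: weight = 612.5/6154.5 = 0.0995; cost = 7.6%.
Debt: weight = 667/6154.5 = 0.1084; after-tax cost = 9.3% × (1 − 32.4%) = 6.2868%.
WACC = 0.7921 × 23.1480% + 0.0995 × 7.6000% + 0.1084 × 6.2868% = 19.7733%.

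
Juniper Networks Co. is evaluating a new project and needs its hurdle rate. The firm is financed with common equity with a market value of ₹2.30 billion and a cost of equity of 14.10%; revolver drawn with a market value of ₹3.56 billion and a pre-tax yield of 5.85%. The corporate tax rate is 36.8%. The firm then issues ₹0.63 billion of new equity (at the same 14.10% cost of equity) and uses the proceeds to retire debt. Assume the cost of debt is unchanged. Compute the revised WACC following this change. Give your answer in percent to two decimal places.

After the change:
Total capital V = 2.93 + 2.93 = 5.86.
Equity: weight = 2.93/5.86 = 0.5000; cost = 14.1%.
Revolver drawn: weight = 2.93/5.86 = 0.5000; after-tax cost = 5.85% × (1 − 36.8%) = 3.6972%.
WACC = 0.5000 × 14.1000% + 0.5000 × 3.6972% = 8.8986%.

8.90%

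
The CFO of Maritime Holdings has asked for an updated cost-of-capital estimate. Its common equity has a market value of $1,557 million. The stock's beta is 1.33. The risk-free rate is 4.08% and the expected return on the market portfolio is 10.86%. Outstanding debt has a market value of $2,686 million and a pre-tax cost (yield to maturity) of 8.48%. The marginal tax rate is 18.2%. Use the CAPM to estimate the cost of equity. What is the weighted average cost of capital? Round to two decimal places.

Market risk premium = 10.86% − 4.08% = 6.78%.
Cost of equity via CAPM: Re = 4.08% + 1.33 × 6.78% = 13.0974%.
Total capital V = 1557 + 2686 = 4243.
Equity: weight = 1557/4243 = 0.3670; cost = 13.0974%.
Debt: weight = 2686/4243 = 0.6330; after-tax cost = 8.48% × (1 − 18.2%) = 6.9366%.
WACC = 0.3670 × 13.0974% + 0.6330 × 6.9366% = 9.1974%.

9.20%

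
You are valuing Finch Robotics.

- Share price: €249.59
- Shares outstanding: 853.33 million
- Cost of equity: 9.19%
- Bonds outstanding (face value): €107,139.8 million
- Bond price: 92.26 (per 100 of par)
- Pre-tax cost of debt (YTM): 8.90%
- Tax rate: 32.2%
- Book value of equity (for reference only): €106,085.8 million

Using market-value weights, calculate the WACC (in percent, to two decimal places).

8.19%

Market value of equity E = 249.59 × 853.33m = 212982.6347m. Market value of debt D = 107139.8m × 92.26/100 = 98847.17948m.
Total capital V = 212982.6347 + 98847.17948 = 311829.81418.
Equity: weight = 212982.6347/311829.81418 = 0.6830; cost = 9.19%.
Bonds outstanding: weight = 98847.17948/311829.81418 = 0.3170; after-tax cost = 8.9% × (1 − 32.2%) = 6.0342%.
WACC = 0.6830 × 9.1900% + 0.3170 × 6.0342% = 8.1896%.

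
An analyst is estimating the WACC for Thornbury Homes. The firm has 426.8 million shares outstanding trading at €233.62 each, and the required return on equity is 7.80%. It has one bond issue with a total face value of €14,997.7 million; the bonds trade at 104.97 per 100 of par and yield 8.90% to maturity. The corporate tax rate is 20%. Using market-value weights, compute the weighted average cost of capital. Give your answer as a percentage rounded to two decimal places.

Market value of equity E = 233.62 × 426.8m = 99709.016m. Market value of debt D = 14997.7m × 104.97/100 = 15743.08569m.
Total capital V = 99709.016 + 15743.08569 = 115452.10169.
Equity: weight = 99709.016/115452.10169 = 0.8636; cost = 7.8%.
Bonds outstanding: weight = 15743.08569/115452.10169 = 0.1364; after-tax cost = 8.9% × (1 − 20%) = 7.1200%.
WACC = 0.8636 × 7.8000% + 0.1364 × 7.1200% = 7.7073%.

7.71%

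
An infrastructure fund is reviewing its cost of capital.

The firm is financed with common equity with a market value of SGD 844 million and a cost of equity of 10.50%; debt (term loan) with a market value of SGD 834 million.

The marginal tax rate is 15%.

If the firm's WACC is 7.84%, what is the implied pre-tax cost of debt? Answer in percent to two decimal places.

Total capital V = 844 + 834 = 1678.
Equity weight = 844/1678 = 0.5030.
Term loan weight = 834/1678 = 0.4970.
Equity contribution = 0.5030 × 10.5% = 5.2813%.
Remaining for debt = 7.84% − 5.2813% = 2.5587%.
Rd × (1 − 15%) × 0.4970 = 2.5587%  ⇒  Rd = 6.0566%.

6.06%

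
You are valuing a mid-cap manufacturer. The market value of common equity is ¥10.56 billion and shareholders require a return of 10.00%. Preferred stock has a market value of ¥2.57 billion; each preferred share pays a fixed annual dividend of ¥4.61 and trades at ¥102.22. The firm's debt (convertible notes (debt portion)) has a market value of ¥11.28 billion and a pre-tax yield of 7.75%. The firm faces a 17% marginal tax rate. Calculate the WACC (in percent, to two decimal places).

7.77%

Cost of preferred: Rp = 4.61 / 102.22 = 4.5099%.
Total capital V = 10.56 + 2.57 + 11.28 = 24.41.
Equity: weight = 10.56/24.41 = 0.4326; cost = 10%.
Preferred: weight = 2.57/24.41 = 0.1053; cost = 4.5099%.
Convertible notes (debt portion): weight = 11.28/24.41 = 0.4621; after-tax cost = 7.75% × (1 − 17%) = 6.4325%.
WACC = 0.4326 × 10.0000% + 0.1053 × 4.5099% + 0.4621 × 6.4325% = 7.7734%.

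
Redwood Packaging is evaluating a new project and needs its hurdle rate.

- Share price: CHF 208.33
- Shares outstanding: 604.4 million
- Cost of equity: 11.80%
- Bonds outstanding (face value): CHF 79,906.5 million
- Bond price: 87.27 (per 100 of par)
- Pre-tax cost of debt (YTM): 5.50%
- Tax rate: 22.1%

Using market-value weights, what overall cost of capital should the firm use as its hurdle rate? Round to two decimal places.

Market value of equity E = 208.33 × 604.4m = 125914.652m. Market value of debt D = 79906.5m × 87.27/100 = 69734.40255m.
Total capital V = 125914.652 + 69734.40255 = 195649.05455.
Equity: weight = 125914.652/195649.05455 = 0.6436; cost = 11.8%.
Bonds outstanding: weight = 69734.40255/195649.05455 = 0.3564; after-tax cost = 5.5% × (1 − 22.1%) = 4.2845%.
WACC = 0.6436 × 11.8000% + 0.3564 × 4.2845% = 9.1213%.

9.12%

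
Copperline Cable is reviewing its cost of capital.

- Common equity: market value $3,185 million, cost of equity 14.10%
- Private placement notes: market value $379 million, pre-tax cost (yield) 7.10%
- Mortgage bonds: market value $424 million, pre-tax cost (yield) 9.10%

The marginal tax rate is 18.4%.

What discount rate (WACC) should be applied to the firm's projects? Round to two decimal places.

Total capital V = 3185 + 379 + 424 = 3988.
Equity: weight = 3185/3988 = 0.7986; cost = 14.1%.
Private placement notes: weight = 379/3988 = 0.0950; after-tax cost = 7.1% × (1 − 18.4%) = 5.7936%.
Mortgage bonds: weight = 424/3988 = 0.1063; after-tax cost = 9.1% × (1 − 18.4%) = 7.4256%.
WACC = 0.7986 × 14.1000% + 0.0950 × 5.7936% + 0.1063 × 7.4256% = 12.6010%.

12.60%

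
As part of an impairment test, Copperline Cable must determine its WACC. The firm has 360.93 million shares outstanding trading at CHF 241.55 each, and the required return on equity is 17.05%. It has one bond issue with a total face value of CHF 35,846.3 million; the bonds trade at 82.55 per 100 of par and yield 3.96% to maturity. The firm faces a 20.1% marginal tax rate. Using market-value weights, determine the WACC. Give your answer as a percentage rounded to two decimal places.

13.53%

Market value of equity E = 241.55 × 360.93m = 87182.6415m. Market value of debt D = 35846.3m × 82.55/100 = 29591.12065m.
Total capital V = 87182.6415 + 29591.12065 = 116773.76215.
Equity: weight = 87182.6415/116773.76215 = 0.7466; cost = 17.05%.
Bonds outstanding: weight = 29591.12065/116773.76215 = 0.2534; after-tax cost = 3.96% × (1 − 20.1%) = 3.1640%.
WACC = 0.7466 × 17.0500% + 0.2534 × 3.1640% = 13.5312%.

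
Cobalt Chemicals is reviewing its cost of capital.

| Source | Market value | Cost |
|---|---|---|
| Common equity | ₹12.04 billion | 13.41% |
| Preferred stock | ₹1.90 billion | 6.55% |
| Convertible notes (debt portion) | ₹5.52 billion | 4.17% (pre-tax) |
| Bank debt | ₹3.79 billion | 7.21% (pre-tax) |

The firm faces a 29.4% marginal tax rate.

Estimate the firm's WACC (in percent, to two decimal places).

9.01%

Total capital V = 12.04 + 1.9 + 5.52 + 3.79 = 23.25.
Equity: weight = 12.04/23.25 = 0.5178; cost = 13.41%.
Preferred: weight = 1.9/23.25 = 0.0817; cost = 6.55%.
Convertible notes (debt portion): weight = 5.52/23.25 = 0.2374; after-tax cost = 4.17% × (1 − 29.4%) = 2.9440%.
Bank debt: weight = 3.79/23.25 = 0.1630; after-tax cost = 7.21% × (1 − 29.4%) = 5.0903%.
WACC = 0.5178 × 13.4100% + 0.0817 × 6.5500% + 0.2374 × 2.9440% + 0.1630 × 5.0903% = 9.0084%.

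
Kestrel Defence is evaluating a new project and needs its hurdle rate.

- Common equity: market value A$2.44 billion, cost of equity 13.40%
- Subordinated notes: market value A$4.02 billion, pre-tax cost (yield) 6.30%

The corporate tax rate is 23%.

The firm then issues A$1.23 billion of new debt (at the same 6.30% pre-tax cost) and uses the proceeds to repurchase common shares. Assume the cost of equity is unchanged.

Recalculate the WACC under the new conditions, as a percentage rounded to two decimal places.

6.45%

After the change:
Total capital V = 1.21 + 5.25 = 6.46.
Equity: weight = 1.21/6.46 = 0.1873; cost = 13.4%.
Subordinated notes: weight = 5.25/6.46 = 0.8127; after-tax cost = 6.3% × (1 − 23%) = 4.8510%.
WACC = 0.1873 × 13.4000% + 0.8127 × 4.8510% = 6.4523%.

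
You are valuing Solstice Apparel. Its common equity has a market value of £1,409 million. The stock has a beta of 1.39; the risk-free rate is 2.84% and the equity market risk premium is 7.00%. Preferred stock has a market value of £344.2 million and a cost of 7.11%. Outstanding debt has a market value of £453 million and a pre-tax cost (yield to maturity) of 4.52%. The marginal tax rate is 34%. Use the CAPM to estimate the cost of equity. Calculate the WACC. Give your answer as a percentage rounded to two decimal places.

Cost of equity via CAPM: Re = 2.84% + 1.39 × 7.0% = 12.5700%.
Total capital V = 1409 + 344.2 + 453 = 2206.2.
Equity: weight = 1409/2206.2 = 0.6387; cost = 12.57%.
Preferred: weight = 344.2/2206.2 = 0.1560; cost = 7.11%.
Debt: weight = 453/2206.2 = 0.2053; after-tax cost = 4.52% × (1 − 34%) = 2.9832%.
WACC = 0.6387 × 12.5700% + 0.1560 × 7.1100% + 0.2053 × 2.9832% = 9.7497%.

9.75%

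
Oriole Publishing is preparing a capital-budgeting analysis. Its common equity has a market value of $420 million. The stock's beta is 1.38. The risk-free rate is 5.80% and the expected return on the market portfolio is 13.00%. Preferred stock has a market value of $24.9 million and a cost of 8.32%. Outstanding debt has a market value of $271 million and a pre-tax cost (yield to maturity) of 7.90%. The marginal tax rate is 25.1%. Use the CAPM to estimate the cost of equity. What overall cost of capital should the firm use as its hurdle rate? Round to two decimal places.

11.76%

Market risk premium = 13.0% − 5.8% = 7.2%.
Cost of equity via CAPM: Re = 5.8% + 1.38 × 7.2% = 15.7360%.
Total capital V = 420 + 24.9 + 271 = 715.9.
Equity: weight = 420/715.9 = 0.5867; cost = 15.736%.
Preferred: weight = 24.9/715.9 = 0.0348; cost = 8.32%.
Debt: weight = 271/715.9 = 0.3785; after-tax cost = 7.9% × (1 − 25.1%) = 5.9171%.
WACC = 0.5867 × 15.7360% + 0.0348 × 8.3200% + 0.3785 × 5.9171% = 11.7612%.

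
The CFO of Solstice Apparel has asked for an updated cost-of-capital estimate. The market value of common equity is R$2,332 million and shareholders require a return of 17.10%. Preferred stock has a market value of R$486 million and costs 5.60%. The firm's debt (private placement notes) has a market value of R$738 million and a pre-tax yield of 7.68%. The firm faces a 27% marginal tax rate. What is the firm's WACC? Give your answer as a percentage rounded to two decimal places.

13.14%

Total capital V = 2332 + 486 + 738 = 3556.
Equity: weight = 2332/3556 = 0.6558; cost = 17.1%.
Preferred: weight = 486/3556 = 0.1367; cost = 5.6%.
Private placement notes: weight = 738/3556 = 0.2075; after-tax cost = 7.68% × (1 − 27%) = 5.6064%.
WACC = 0.6558 × 17.1000% + 0.1367 × 5.6000% + 0.2075 × 5.6064% = 13.1429%.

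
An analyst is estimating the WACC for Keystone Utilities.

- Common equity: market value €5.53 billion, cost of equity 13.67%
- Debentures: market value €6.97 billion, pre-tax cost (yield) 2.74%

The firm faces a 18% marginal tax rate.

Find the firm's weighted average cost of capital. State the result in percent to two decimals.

Total capital V = 5.53 + 6.97 = 12.5.
Equity: weight = 5.53/12.5 = 0.4424; cost = 13.67%.
Debentures: weight = 6.97/12.5 = 0.5576; after-tax cost = 2.74% × (1 − 18%) = 2.2468%.
WACC = 0.4424 × 13.6700% + 0.5576 × 2.2468% = 7.3004%.

7.30%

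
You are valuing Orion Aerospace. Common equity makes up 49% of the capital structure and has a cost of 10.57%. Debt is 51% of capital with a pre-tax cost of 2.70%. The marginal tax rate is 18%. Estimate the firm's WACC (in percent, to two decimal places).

After-tax cost of debt = 2.7% × (1 − 18%) = 2.2140%.
WACC = 0.490 × 10.5700% + 0.510 × 2.2140% = 6.3084%.

6.31%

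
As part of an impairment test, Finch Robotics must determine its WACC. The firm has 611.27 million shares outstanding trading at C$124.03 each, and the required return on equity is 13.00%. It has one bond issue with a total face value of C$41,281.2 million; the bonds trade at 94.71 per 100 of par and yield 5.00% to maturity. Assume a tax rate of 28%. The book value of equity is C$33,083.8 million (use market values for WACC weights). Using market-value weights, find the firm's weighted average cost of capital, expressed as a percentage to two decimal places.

9.80%

Market value of equity E = 124.03 × 611.27m = 75815.8181m. Market value of debt D = 41281.2m × 94.71/100 = 39097.42452m.
Total capital V = 75815.8181 + 39097.42452 = 114913.24262.
Equity: weight = 75815.8181/114913.24262 = 0.6598; cost = 13%.
Bonds outstanding: weight = 39097.42452/114913.24262 = 0.3402; after-tax cost = 5% × (1 − 28%) = 3.6000%.
WACC = 0.6598 × 13.0000% + 0.3402 × 3.6000% = 9.8018%.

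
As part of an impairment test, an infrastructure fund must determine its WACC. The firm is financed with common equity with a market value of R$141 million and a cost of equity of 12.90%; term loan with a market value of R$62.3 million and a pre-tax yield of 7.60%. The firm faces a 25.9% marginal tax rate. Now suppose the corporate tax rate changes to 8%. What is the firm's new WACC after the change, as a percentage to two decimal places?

After the change:
Total capital V = 141 + 62.3 = 203.3.
Equity: weight = 141/203.3 = 0.6936; cost = 12.9%.
Term loan: weight = 62.3/203.3 = 0.3064; after-tax cost = 7.6% × (1 − 8%) = 6.9920%.
WACC = 0.6936 × 12.9000% + 0.3064 × 6.9920% = 11.0895%.

11.09%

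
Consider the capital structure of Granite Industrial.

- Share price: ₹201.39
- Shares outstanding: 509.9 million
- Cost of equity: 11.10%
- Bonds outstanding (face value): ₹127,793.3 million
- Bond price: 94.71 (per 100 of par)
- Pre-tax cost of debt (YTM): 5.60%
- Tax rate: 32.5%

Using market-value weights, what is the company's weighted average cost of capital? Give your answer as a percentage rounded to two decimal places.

7.14%

Market value of equity E = 201.39 × 509.9m = 102688.761m. Market value of debt D = 127793.3m × 94.71/100 = 121033.03443m.
Total capital V = 102688.761 + 121033.03443 = 223721.79543.
Equity: weight = 102688.761/223721.79543 = 0.4590; cost = 11.1%.
Bonds outstanding: weight = 121033.03443/223721.79543 = 0.5410; after-tax cost = 5.6% × (1 − 32.5%) = 3.7800%.
WACC = 0.4590 × 11.1000% + 0.5410 × 3.7800% = 7.1399%.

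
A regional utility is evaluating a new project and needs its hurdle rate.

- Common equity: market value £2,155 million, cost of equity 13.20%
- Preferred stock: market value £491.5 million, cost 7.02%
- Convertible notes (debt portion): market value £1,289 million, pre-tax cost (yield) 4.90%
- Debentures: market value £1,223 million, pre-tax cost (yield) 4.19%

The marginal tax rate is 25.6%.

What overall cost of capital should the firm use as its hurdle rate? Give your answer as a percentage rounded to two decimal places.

Total capital V = 2155 + 491.5 + 1289 + 1223 = 5158.5.
Equity: weight = 2155/5158.5 = 0.4178; cost = 13.2%.
Preferred: weight = 491.5/5158.5 = 0.0953; cost = 7.02%.
Convertible notes (debt portion): weight = 1289/5158.5 = 0.2499; after-tax cost = 4.9% × (1 − 25.6%) = 3.6456%.
Debentures: weight = 1223/5158.5 = 0.2371; after-tax cost = 4.19% × (1 − 25.6%) = 3.1174%.
WACC = 0.4178 × 13.2000% + 0.0953 × 7.0200% + 0.2499 × 3.6456% + 0.2371 × 3.1174% = 7.8333%.

7.83%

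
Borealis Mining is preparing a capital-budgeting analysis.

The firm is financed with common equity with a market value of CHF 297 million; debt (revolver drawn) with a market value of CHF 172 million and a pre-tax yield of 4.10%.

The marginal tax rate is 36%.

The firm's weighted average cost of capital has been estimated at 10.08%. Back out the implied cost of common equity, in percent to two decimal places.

14.40%

Total capital V = 297 + 172 = 469.
Equity weight = 297/469 = 0.6333.
Revolver drawn weight = 172/469 = 0.3667.
Debt contribution = 0.3667 × 4.1% × (1 − 36%) = 0.9623%.
Required equity contribution = 10.08% − 0.9623% = 9.1177%.
Re = 9.1177% / 0.6333 = 14.3980%.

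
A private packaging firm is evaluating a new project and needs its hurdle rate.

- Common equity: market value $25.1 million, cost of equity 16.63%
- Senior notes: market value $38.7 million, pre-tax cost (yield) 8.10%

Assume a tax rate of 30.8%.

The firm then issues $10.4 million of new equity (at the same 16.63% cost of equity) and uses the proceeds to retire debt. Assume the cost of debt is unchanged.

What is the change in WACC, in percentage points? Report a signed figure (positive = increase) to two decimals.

+1.80 pp

Current WACC:
Total capital V = 25.1 + 38.7 = 63.8.
Equity: weight = 25.1/63.8 = 0.3934; cost = 16.63%.
Senior notes: weight = 38.7/63.8 = 0.6066; after-tax cost = 8.1% × (1 − 30.8%) = 5.6052%.
WACC = 0.3934 × 16.6300% + 0.6066 × 5.6052% = 9.9425%.
After the change:
Total capital V = 35.5 + 28.3 = 63.8.
Equity: weight = 35.5/63.8 = 0.5564; cost = 16.63%.
Senior notes: weight = 28.3/63.8 = 0.4436; after-tax cost = 8.1% × (1 − 30.8%) = 5.6052%.
WACC = 0.5564 × 16.6300% + 0.4436 × 5.6052% = 11.7397%.
Change in WACC = 11.7397% − 9.9425% = 1.7971 pp.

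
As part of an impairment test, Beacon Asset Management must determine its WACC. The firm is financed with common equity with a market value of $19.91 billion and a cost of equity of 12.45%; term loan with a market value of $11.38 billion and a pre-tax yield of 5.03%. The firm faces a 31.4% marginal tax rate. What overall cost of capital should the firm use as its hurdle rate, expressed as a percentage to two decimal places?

9.18%

Total capital V = 19.91 + 11.38 = 31.29.
Equity: weight = 19.91/31.29 = 0.6363; cost = 12.45%.
Term loan: weight = 11.38/31.29 = 0.3637; after-tax cost = 5.03% × (1 − 31.4%) = 3.4506%.
WACC = 0.6363 × 12.4500% + 0.3637 × 3.4506% = 9.1770%.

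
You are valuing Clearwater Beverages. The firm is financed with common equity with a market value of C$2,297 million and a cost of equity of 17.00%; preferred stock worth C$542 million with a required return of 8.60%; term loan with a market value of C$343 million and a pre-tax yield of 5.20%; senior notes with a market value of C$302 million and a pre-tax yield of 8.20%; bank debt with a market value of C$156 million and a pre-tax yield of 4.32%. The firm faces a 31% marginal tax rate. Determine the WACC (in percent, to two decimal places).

12.94%

Total capital V = 2297 + 542 + 343 + 302 + 156 = 3640.
Equity: weight = 2297/3640 = 0.6310; cost = 17%.
Preferred: weight = 542/3640 = 0.1489; cost = 8.6%.
Term loan: weight = 343/3640 = 0.0942; after-tax cost = 5.2% × (1 − 31%) = 3.5880%.
Senior notes: weight = 302/3640 = 0.0830; after-tax cost = 8.2% × (1 − 31%) = 5.6580%.
Bank debt: weight = 156/3640 = 0.0429; after-tax cost = 4.32% × (1 − 31%) = 2.9808%.
WACC = 0.6310 × 17.0000% + 0.1489 × 8.6000% + 0.0942 × 3.5880% + 0.0830 × 5.6580% + 0.0429 × 2.9808% = 12.9436%.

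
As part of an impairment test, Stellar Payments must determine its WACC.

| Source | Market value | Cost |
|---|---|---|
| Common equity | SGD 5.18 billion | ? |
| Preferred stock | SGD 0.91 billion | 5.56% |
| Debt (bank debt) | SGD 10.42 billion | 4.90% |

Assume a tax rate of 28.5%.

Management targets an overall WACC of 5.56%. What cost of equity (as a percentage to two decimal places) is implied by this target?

9.70%

Total capital V = 5.18 + 0.91 + 10.42 = 16.51.
Equity weight = 5.18/16.51 = 0.3137.
Preferred weight = 0.91/16.51 = 0.0551.
Bank debt weight = 10.42/16.51 = 0.6311.
Debt contribution = 0.6311 × 4.9% × (1 − 28.5%) = 2.2112%.
Preferred contribution = 0.0551 × 5.56% = 0.3065%.
Required equity contribution = 5.56% − 2.5176% = 3.0424%.
Re = 3.0424% / 0.3137 = 9.6968%.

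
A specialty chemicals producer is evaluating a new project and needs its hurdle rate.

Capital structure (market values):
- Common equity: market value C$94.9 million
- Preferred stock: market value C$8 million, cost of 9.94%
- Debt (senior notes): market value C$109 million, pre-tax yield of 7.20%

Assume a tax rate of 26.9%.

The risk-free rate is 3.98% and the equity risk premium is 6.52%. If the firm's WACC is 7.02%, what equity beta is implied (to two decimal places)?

0.74

Total capital V = 94.9 + 8 + 109 = 211.9.
Equity weight = 94.9/211.9 = 0.4479.
Preferred weight = 8/211.9 = 0.0378.
Senior notes weight = 109/211.9 = 0.5144.
Debt contribution = 0.5144 × 7.2% × (1 − 26.9%) = 2.7074%.
Preferred contribution = 0.0378 × 9.94% = 0.3753%.
Required equity contribution = 7.02% − 3.0826% = 3.9374%  ⇒  Re = 8.7917%.
CAPM: 8.7917% = 3.98% + β × 6.52%  ⇒  β = 0.7380.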